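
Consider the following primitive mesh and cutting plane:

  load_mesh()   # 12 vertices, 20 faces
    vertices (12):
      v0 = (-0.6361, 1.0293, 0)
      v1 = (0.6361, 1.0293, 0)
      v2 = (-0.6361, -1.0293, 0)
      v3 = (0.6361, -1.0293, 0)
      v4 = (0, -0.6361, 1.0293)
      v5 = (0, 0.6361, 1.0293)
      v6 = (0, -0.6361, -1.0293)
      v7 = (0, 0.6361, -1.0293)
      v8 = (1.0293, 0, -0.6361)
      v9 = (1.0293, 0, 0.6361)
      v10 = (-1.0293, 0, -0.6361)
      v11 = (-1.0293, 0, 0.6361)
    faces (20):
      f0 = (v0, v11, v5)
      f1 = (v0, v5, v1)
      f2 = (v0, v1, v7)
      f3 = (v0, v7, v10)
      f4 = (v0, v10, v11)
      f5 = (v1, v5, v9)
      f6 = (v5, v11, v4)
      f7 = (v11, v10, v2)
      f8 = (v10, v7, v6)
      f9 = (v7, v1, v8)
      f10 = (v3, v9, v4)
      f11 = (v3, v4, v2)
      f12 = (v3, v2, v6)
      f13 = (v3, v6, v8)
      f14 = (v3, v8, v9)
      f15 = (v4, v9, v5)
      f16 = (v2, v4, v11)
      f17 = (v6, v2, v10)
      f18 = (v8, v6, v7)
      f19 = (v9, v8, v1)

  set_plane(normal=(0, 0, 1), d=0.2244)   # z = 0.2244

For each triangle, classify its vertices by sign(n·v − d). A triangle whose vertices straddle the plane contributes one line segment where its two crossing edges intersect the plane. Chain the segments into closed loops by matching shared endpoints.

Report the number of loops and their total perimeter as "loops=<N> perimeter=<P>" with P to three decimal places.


Straddling triangles (10 of 20):
  (v0,v11,v5) [-++] → (-0.774811, 0.666189, 0.2244)–(-0.497422, 0.943578, 0.2244)  len=0.3923
  (v0,v5,v1) [-+-] → (-0.497422, 0.943578, 0.2244)–(0.497422, 0.943578, 0.2244)  len=0.9948
  (v0,v10,v11) [--+] → (-1.0293, 0, 0.2244)–(-0.774811, 0.666189, 0.2244)  len=0.7131
  (v1,v5,v9) [-++] → (0.497422, 0.943578, 0.2244)–(0.774811, 0.666189, 0.2244)  len=0.3923
  (v11,v10,v2) [+--] → (-1.0293, 0, 0.2244)–(-0.774811, -0.666189, 0.2244)  len=0.7131
  (v3,v9,v4) [-++] → (0.774811, -0.666189, 0.2244)–(0.497422, -0.943578, 0.2244)  len=0.3923
  (v3,v4,v2) [-+-] → (0.497422, -0.943578, 0.2244)–(-0.497422, -0.943578, 0.2244)  len=0.9948
  (v3,v8,v9) [--+] → (1.0293, 0, 0.2244)–(0.774811, -0.666189, 0.2244)  len=0.7131
  (v2,v4,v11) [-++] → (-0.497422, -0.943578, 0.2244)–(-0.774811, -0.666189, 0.2244)  len=0.3923
  (v9,v8,v1) [+--] → (1.0293, 0, 0.2244)–(0.774811, 0.666189, 0.2244)  len=0.7131

Chained into 1 loop(s):
  loop 1: 10 segments, perimeter = 6.4114
Total perimeter = 6.411

loops=1 perimeter=6.411


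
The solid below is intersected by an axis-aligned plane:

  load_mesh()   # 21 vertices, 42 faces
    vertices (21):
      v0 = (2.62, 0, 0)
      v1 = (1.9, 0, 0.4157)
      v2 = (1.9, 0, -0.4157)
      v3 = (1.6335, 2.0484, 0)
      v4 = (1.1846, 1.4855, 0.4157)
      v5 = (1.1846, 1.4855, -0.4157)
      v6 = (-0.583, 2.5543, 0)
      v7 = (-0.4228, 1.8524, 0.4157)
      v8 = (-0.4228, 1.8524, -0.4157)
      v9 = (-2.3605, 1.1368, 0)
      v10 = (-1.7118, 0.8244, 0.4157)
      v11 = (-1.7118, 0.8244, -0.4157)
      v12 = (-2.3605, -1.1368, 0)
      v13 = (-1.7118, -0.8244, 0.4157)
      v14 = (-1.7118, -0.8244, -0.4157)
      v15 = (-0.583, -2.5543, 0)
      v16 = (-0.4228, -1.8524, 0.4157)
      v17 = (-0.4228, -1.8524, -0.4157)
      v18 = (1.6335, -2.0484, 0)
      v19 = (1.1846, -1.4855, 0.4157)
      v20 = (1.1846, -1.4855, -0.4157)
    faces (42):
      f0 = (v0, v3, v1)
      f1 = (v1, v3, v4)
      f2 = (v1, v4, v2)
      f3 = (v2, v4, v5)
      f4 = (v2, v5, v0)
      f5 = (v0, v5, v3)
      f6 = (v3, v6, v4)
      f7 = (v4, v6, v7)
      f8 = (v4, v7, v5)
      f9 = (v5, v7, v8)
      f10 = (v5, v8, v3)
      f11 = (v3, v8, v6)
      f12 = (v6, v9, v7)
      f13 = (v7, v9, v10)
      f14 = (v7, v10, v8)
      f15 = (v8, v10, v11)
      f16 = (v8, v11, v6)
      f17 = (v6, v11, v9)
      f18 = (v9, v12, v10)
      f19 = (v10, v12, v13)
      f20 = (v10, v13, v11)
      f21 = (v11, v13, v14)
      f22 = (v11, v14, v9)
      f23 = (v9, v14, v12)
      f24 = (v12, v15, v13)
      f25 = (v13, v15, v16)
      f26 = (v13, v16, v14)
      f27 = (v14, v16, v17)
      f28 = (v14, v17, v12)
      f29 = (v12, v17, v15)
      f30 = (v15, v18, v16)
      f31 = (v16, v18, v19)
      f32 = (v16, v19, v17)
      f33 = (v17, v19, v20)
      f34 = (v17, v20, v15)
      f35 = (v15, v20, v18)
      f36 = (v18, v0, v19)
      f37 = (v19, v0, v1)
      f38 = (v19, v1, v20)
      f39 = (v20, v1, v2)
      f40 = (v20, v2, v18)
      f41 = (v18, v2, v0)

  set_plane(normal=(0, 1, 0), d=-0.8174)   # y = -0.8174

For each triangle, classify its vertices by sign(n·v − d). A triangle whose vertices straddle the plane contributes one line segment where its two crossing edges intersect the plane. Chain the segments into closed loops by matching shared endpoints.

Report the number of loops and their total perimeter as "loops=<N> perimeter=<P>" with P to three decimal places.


Straddling triangles (12 of 42):
  (v9,v12,v10) [+-+] → (-2.3605, -0.8174, 0)–(-2.25485, -0.8174, 0.0677007)  len=0.1255
  (v10,v12,v13) [+--] → (-2.25485, -0.8174, 0.0677007)–(-1.7118, -0.8174, 0.4157)  len=0.6450
  (v10,v13,v11) [+-+] → (-1.7118, -0.8174, 0.4157)–(-1.7118, -0.8174, 0.41217)  len=0.0035
  (v11,v13,v14) [+--] → (-1.7118, -0.8174, 0.41217)–(-1.7118, -0.8174, -0.4157)  len=0.8279
  (v11,v14,v9) [+-+] → (-1.7118, -0.8174, -0.4157)–(-1.71412, -0.8174, -0.414216)  len=0.0027
  (v9,v14,v12) [+--] → (-1.71412, -0.8174, -0.414216)–(-2.3605, -0.8174, 0)  len=0.7677
  (v18,v0,v19) [-+-] → (2.22634, -0.8174, 0)–(1.83017, -0.8174, 0.22874)  len=0.4575
  (v19,v0,v1) [-++] → (1.83017, -0.8174, 0.22874)–(1.50635, -0.8174, 0.4157)  len=0.3739
  (v19,v1,v20) [-+-] → (1.50635, -0.8174, 0.4157)–(1.50635, -0.8174, -0.0417799)  len=0.4575
  (v20,v1,v2) [-++] → (1.50635, -0.8174, -0.0417799)–(1.50635, -0.8174, -0.4157)  len=0.3739
  (v20,v2,v18) [-+-] → (1.50635, -0.8174, -0.4157)–(1.79365, -0.8174, -0.249818)  len=0.3318
  (v18,v2,v0) [-++] → (1.79365, -0.8174, -0.249818)–(2.22634, -0.8174, 0)  len=0.4996

Chained into 2 loop(s):
  loop 1: 6 segments, perimeter = 2.3723
  loop 2: 6 segments, perimeter = 2.4942
Total perimeter = 4.866

loops=2 perimeter=4.866


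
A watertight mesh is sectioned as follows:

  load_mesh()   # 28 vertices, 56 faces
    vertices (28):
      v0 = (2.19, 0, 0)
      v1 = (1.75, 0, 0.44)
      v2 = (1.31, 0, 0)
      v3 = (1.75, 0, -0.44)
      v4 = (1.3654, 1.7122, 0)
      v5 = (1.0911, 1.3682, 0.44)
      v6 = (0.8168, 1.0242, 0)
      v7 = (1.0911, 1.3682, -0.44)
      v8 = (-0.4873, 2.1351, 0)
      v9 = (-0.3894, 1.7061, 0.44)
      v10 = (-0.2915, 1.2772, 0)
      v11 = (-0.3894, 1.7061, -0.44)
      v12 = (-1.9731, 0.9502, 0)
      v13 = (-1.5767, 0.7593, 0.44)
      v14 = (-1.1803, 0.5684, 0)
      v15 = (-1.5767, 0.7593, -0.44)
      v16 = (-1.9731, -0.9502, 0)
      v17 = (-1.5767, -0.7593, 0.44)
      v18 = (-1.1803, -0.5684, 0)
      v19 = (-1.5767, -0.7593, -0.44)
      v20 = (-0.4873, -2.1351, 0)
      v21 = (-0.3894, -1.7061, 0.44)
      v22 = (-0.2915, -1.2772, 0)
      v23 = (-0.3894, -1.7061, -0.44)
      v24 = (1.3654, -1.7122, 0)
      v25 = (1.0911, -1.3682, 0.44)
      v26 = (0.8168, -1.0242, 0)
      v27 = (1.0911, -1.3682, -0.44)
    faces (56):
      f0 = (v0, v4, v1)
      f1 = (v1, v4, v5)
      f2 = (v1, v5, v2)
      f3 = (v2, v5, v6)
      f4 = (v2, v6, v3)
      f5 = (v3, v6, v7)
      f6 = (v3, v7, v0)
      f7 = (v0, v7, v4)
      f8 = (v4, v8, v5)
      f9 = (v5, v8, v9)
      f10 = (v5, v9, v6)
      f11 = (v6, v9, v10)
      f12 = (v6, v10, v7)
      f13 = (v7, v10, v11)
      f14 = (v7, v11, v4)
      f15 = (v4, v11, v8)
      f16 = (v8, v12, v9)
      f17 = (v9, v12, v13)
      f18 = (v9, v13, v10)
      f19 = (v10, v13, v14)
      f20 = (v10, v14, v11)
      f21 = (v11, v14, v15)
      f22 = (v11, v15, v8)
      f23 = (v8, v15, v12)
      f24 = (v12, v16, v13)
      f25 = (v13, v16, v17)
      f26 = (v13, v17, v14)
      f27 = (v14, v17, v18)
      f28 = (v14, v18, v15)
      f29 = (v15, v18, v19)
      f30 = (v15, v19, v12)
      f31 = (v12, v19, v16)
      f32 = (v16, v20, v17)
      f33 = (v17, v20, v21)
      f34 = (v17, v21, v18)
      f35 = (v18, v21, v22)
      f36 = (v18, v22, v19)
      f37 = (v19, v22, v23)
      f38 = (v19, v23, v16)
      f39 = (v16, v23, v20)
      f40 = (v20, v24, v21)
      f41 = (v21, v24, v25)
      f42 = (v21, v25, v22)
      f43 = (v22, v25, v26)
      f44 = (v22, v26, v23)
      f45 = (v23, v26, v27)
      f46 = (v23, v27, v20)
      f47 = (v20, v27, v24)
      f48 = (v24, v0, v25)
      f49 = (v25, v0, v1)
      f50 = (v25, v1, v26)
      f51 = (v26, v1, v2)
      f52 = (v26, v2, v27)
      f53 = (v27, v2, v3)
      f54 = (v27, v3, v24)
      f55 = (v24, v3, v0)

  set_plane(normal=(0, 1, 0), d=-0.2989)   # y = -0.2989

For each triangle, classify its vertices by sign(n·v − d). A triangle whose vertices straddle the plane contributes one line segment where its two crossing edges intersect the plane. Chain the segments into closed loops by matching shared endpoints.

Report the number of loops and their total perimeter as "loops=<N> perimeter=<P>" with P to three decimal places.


Straddling triangles (16 of 56):
  (v12,v16,v13) [+-+] → (-1.9731, -0.2989, 0)–(-1.82208, -0.2989, 0.167635)  len=0.2256
  (v13,v16,v17) [+--] → (-1.82208, -0.2989, 0.167635)–(-1.5767, -0.2989, 0.44)  len=0.3666
  (v13,v17,v14) [+-+] → (-1.5767, -0.2989, 0.44)–(-1.43924, -0.2989, 0.287423)  len=0.2054
  (v14,v17,v18) [+--] → (-1.43924, -0.2989, 0.287423)–(-1.1803, -0.2989, 0)  len=0.3869
  (v14,v18,v15) [+-+] → (-1.1803, -0.2989, 0)–(-1.26076, -0.2989, -0.0893123)  len=0.1202
  (v15,v18,v19) [+--] → (-1.26076, -0.2989, -0.0893123)–(-1.5767, -0.2989, -0.44)  len=0.4720
  (v15,v19,v12) [+-+] → (-1.5767, -0.2989, -0.44)–(-1.68346, -0.2989, -0.3215)  len=0.1595
  (v12,v19,v16) [+--] → (-1.68346, -0.2989, -0.3215)–(-1.9731, -0.2989, 0)  len=0.4327
  (v24,v0,v25) [-+-] → (2.04605, -0.2989, 0)–(1.94993, -0.2989, 0.0961234)  len=0.1359
  (v25,v0,v1) [-++] → (1.94993, -0.2989, 0.0961234)–(1.60606, -0.2989, 0.44)  len=0.4863
  (v25,v1,v26) [-+-] → (1.60606, -0.2989, 0.44)–(1.47766, -0.2989, 0.311591)  len=0.1816
  (v26,v1,v2) [-++] → (1.47766, -0.2989, 0.311591)–(1.16607, -0.2989, 0)  len=0.4407
  (v26,v2,v27) [-+-] → (1.16607, -0.2989, 0)–(1.26218, -0.2989, -0.0961234)  len=0.1359
  (v27,v2,v3) [-++] → (1.26218, -0.2989, -0.0961234)–(1.60606, -0.2989, -0.44)  len=0.4863
  (v27,v3,v24) [-+-] → (1.60606, -0.2989, -0.44)–(1.68286, -0.2989, -0.363189)  len=0.1086
  (v24,v3,v0) [-++] → (1.68286, -0.2989, -0.363189)–(2.04605, -0.2989, 0)  len=0.5136

Chained into 2 loop(s):
  loop 1: 8 segments, perimeter = 2.3689
  loop 2: 8 segments, perimeter = 2.4890
Total perimeter = 4.858

loops=2 perimeter=4.858


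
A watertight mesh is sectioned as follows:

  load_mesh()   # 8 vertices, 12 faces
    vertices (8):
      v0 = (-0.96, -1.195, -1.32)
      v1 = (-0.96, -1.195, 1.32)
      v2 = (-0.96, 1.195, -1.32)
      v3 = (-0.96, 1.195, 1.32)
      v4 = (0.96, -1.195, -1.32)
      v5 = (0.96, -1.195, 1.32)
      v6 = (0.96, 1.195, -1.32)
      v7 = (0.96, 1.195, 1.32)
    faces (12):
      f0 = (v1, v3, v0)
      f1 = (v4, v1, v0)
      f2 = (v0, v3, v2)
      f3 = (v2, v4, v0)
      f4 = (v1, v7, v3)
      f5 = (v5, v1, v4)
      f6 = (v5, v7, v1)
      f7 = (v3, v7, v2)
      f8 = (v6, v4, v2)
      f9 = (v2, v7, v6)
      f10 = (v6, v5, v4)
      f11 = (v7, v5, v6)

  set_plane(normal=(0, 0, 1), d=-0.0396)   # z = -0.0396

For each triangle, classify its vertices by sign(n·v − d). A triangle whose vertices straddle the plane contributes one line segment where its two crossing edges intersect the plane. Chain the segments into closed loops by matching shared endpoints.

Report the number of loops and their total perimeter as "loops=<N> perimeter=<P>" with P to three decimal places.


loops=1 perimeter=8.620

Straddling triangles (8 of 12):
  (v1,v3,v0) [++-] → (-0.96, -0.03585, -0.0396)–(-0.96, -1.195, -0.0396)  len=1.1592
  (v4,v1,v0) [-+-] → (0.0288, -1.195, -0.0396)–(-0.96, -1.195, -0.0396)  len=0.9888
  (v0,v3,v2) [-+-] → (-0.96, -0.03585, -0.0396)–(-0.96, 1.195, -0.0396)  len=1.2308
  (v5,v1,v4) [++-] → (0.0288, -1.195, -0.0396)–(0.96, -1.195, -0.0396)  len=0.9312
  (v3,v7,v2) [++-] → (-0.0288, 1.195, -0.0396)–(-0.96, 1.195, -0.0396)  len=0.9312
  (v2,v7,v6) [-+-] → (-0.0288, 1.195, -0.0396)–(0.96, 1.195, -0.0396)  len=0.9888
  (v6,v5,v4) [-+-] → (0.96, 0.03585, -0.0396)–(0.96, -1.195, -0.0396)  len=1.2308
  (v7,v5,v6) [++-] → (0.96, 0.03585, -0.0396)–(0.96, 1.195, -0.0396)  len=1.1592

Chained into 1 loop(s):
  loop 1: 8 segments, perimeter = 8.6200
Total perimeter = 8.620


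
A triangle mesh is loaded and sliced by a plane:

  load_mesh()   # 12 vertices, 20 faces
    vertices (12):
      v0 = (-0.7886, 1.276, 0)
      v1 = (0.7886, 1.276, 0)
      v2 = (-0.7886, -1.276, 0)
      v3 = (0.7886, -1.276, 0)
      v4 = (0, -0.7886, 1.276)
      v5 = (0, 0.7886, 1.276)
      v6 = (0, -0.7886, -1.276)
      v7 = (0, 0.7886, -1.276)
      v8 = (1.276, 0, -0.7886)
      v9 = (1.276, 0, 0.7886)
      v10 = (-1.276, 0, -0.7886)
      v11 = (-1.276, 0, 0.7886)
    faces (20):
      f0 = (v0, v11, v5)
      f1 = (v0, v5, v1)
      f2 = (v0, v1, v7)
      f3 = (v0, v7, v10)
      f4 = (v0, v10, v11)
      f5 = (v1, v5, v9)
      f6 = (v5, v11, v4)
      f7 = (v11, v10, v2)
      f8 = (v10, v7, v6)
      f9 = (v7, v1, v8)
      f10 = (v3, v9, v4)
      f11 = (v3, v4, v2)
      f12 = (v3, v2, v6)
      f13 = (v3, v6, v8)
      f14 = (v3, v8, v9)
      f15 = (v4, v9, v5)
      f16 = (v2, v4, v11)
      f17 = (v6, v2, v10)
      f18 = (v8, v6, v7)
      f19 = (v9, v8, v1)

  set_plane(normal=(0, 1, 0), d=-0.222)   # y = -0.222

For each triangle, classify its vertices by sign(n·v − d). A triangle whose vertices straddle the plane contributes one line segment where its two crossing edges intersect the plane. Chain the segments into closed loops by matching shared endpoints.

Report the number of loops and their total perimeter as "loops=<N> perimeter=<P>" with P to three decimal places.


loops=1 perimeter=8.083

Straddling triangles (10 of 20):
  (v5,v11,v4) [++-] → (-0.916791, -0.222, 0.925809)–(0, -0.222, 1.276)  len=0.9814
  (v11,v10,v2) [++-] → (-1.1912, -0.222, -0.651398)–(-1.1912, -0.222, 0.651398)  len=1.3028
  (v10,v7,v6) [++-] → (0, -0.222, -1.276)–(-0.916791, -0.222, -0.925809)  len=0.9814
  (v3,v9,v4) [-+-] → (1.1912, -0.222, 0.651398)–(0.916791, -0.222, 0.925809)  len=0.3881
  (v3,v6,v8) [--+] → (0.916791, -0.222, -0.925809)–(1.1912, -0.222, -0.651398)  len=0.3881
  (v3,v8,v9) [-++] → (1.1912, -0.222, -0.651398)–(1.1912, -0.222, 0.651398)  len=1.3028
  (v4,v9,v5) [-++] → (0.916791, -0.222, 0.925809)–(0, -0.222, 1.276)  len=0.9814
  (v2,v4,v11) [--+] → (-0.916791, -0.222, 0.925809)–(-1.1912, -0.222, 0.651398)  len=0.3881
  (v6,v2,v10) [--+] → (-1.1912, -0.222, -0.651398)–(-0.916791, -0.222, -0.925809)  len=0.3881
  (v8,v6,v7) [+-+] → (0.916791, -0.222, -0.925809)–(0, -0.222, -1.276)  len=0.9814

Chained into 1 loop(s):
  loop 1: 10 segments, perimeter = 8.0835
Total perimeter = 8.083


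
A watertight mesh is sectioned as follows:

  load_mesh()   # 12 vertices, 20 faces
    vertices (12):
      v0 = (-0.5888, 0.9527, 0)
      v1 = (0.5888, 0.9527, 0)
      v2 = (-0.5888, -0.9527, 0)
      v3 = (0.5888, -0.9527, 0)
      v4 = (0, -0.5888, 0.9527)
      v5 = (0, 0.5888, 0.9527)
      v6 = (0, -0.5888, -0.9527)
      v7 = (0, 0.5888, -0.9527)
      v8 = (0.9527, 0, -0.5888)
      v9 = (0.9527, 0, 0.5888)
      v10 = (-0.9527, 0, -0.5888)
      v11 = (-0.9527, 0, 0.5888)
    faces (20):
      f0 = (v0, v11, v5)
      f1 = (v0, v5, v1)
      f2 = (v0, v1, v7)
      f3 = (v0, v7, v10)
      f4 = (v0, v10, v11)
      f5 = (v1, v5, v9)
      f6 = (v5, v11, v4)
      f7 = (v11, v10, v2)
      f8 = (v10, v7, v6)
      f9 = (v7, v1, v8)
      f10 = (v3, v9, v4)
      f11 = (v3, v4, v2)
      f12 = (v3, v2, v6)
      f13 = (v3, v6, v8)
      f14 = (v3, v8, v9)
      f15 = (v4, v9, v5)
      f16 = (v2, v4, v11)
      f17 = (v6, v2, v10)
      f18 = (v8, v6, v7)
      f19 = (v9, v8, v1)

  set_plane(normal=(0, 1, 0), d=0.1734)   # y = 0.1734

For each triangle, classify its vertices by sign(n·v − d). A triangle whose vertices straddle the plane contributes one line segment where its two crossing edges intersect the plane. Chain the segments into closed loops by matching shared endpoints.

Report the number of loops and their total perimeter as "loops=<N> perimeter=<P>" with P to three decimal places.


loops=1 perimeter=6.017

Straddling triangles (10 of 20):
  (v0,v11,v5) [+-+] → (-0.886467, 0.1734, 0.481633)–(-0.672132, 0.1734, 0.695968)  len=0.3031
  (v0,v7,v10) [++-] → (-0.672132, 0.1734, -0.695968)–(-0.886467, 0.1734, -0.481633)  len=0.3031
  (v0,v10,v11) [+--] → (-0.886467, 0.1734, -0.481633)–(-0.886467, 0.1734, 0.481633)  len=0.9633
  (v1,v5,v9) [++-] → (0.672132, 0.1734, 0.695968)–(0.886467, 0.1734, 0.481633)  len=0.3031
  (v5,v11,v4) [+--] → (-0.672132, 0.1734, 0.695968)–(0, 0.1734, 0.9527)  len=0.7195
  (v10,v7,v6) [-+-] → (-0.672132, 0.1734, -0.695968)–(0, 0.1734, -0.9527)  len=0.7195
  (v7,v1,v8) [++-] → (0.886467, 0.1734, -0.481633)–(0.672132, 0.1734, -0.695968)  len=0.3031
  (v4,v9,v5) [--+] → (0.672132, 0.1734, 0.695968)–(0, 0.1734, 0.9527)  len=0.7195
  (v8,v6,v7) [--+] → (0, 0.1734, -0.9527)–(0.672132, 0.1734, -0.695968)  len=0.7195
  (v9,v8,v1) [--+] → (0.886467, 0.1734, -0.481633)–(0.886467, 0.1734, 0.481633)  len=0.9633

Chained into 1 loop(s):
  loop 1: 10 segments, perimeter = 6.0170
Total perimeter = 6.017


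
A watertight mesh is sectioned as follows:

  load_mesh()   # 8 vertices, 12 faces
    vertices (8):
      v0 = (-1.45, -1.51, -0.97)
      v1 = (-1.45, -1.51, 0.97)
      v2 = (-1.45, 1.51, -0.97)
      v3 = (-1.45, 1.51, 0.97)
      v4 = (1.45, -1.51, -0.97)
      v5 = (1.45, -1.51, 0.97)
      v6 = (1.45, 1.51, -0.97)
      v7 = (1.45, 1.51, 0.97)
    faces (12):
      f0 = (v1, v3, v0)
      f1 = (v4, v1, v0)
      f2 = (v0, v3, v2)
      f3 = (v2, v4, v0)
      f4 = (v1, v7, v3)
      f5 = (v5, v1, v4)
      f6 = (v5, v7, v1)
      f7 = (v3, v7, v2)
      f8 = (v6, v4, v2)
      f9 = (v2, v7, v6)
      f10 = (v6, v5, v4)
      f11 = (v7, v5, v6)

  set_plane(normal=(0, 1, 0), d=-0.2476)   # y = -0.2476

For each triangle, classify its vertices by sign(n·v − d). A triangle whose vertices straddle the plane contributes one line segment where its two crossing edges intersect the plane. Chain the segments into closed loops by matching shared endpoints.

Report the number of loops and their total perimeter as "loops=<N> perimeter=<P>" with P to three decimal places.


Straddling triangles (8 of 12):
  (v1,v3,v0) [-+-] → (-1.45, -0.2476, 0.97)–(-1.45, -0.2476, -0.159054)  len=1.1291
  (v0,v3,v2) [-++] → (-1.45, -0.2476, -0.159054)–(-1.45, -0.2476, -0.97)  len=0.8109
  (v2,v4,v0) [+--] → (0.237762, -0.2476, -0.97)–(-1.45, -0.2476, -0.97)  len=1.6878
  (v1,v7,v3) [-++] → (-0.237762, -0.2476, 0.97)–(-1.45, -0.2476, 0.97)  len=1.2122
  (v5,v7,v1) [-+-] → (1.45, -0.2476, 0.97)–(-0.237762, -0.2476, 0.97)  len=1.6878
  (v6,v4,v2) [+-+] → (1.45, -0.2476, -0.97)–(0.237762, -0.2476, -0.97)  len=1.2122
  (v6,v5,v4) [+--] → (1.45, -0.2476, 0.159054)–(1.45, -0.2476, -0.97)  len=1.1291
  (v7,v5,v6) [+-+] → (1.45, -0.2476, 0.97)–(1.45, -0.2476, 0.159054)  len=0.8109

Chained into 1 loop(s):
  loop 1: 8 segments, perimeter = 9.6800
Total perimeter = 9.680

loops=1 perimeter=9.680


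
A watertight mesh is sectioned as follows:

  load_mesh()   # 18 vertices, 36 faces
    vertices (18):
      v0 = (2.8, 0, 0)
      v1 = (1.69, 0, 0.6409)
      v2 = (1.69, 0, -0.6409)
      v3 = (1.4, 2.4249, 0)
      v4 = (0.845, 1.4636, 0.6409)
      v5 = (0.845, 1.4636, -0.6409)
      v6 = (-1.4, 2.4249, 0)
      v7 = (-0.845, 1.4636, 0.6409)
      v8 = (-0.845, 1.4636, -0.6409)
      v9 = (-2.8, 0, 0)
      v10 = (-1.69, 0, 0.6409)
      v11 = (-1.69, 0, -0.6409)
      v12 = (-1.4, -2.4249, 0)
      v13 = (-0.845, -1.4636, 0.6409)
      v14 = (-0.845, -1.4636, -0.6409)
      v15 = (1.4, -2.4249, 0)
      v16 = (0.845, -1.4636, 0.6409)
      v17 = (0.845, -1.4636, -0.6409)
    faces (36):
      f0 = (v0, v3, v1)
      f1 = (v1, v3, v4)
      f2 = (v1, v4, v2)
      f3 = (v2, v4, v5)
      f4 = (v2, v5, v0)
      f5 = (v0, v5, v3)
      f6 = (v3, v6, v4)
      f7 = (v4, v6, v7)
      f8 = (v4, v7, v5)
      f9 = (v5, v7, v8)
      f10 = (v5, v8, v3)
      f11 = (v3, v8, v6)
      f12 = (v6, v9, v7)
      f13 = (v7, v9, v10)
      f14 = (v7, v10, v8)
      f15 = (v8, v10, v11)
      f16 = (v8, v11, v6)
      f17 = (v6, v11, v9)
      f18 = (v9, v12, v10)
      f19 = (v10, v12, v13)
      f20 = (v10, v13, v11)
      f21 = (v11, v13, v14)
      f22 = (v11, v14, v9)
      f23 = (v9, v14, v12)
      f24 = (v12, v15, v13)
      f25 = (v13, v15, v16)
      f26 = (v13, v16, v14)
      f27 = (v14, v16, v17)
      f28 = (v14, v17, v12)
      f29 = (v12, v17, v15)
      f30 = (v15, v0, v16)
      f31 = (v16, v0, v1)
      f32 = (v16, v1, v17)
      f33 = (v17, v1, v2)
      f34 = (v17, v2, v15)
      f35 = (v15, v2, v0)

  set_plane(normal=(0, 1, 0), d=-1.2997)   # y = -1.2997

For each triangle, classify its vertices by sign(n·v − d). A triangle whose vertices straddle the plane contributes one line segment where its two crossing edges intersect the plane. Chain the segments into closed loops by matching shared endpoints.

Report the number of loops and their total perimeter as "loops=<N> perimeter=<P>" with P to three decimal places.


Straddling triangles (12 of 36):
  (v9,v12,v10) [+-+] → (-2.04963, -1.2997, 0)–(-1.53457, -1.2997, 0.29739)  len=0.5948
  (v10,v12,v13) [+--] → (-1.53457, -1.2997, 0.29739)–(-0.939627, -1.2997, 0.6409)  len=0.6870
  (v10,v13,v11) [+-+] → (-0.939627, -1.2997, 0.6409)–(-0.939627, -1.2997, 0.497359)  len=0.1435
  (v11,v13,v14) [+--] → (-0.939627, -1.2997, 0.497359)–(-0.939627, -1.2997, -0.6409)  len=1.1383
  (v11,v14,v9) [+-+] → (-0.939627, -1.2997, -0.6409)–(-1.06393, -1.2997, -0.569129)  len=0.1435
  (v9,v14,v12) [+--] → (-1.06393, -1.2997, -0.569129)–(-2.04963, -1.2997, 0)  len=1.1382
  (v15,v0,v16) [-+-] → (2.04963, -1.2997, 0)–(1.06393, -1.2997, 0.569129)  len=1.1382
  (v16,v0,v1) [-++] → (1.06393, -1.2997, 0.569129)–(0.939627, -1.2997, 0.6409)  len=0.1435
  (v16,v1,v17) [-+-] → (0.939627, -1.2997, 0.6409)–(0.939627, -1.2997, -0.497359)  len=1.1383
  (v17,v1,v2) [-++] → (0.939627, -1.2997, -0.497359)–(0.939627, -1.2997, -0.6409)  len=0.1435
  (v17,v2,v15) [-+-] → (0.939627, -1.2997, -0.6409)–(1.53457, -1.2997, -0.29739)  len=0.6870
  (v15,v2,v0) [-++] → (1.53457, -1.2997, -0.29739)–(2.04963, -1.2997, 0)  len=0.5948

Chained into 2 loop(s):
  loop 1: 6 segments, perimeter = 3.8453
  loop 2: 6 segments, perimeter = 3.8453
Total perimeter = 7.691

loops=2 perimeter=7.691


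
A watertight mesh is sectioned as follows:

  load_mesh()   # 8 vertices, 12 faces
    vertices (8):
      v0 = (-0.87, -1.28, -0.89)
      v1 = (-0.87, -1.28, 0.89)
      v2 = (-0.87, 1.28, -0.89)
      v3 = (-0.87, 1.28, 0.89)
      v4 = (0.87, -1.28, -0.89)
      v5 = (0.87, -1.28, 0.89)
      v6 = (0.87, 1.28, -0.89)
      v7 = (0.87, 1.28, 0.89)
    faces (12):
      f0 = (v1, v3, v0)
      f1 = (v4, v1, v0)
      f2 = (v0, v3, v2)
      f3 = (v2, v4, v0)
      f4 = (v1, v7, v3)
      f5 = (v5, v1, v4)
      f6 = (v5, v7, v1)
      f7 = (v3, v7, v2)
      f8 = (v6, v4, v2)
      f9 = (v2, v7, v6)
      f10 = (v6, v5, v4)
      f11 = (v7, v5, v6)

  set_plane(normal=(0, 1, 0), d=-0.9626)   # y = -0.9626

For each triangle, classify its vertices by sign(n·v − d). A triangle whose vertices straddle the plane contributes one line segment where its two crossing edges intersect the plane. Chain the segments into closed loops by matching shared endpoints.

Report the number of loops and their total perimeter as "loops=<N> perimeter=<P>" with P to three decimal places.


loops=1 perimeter=7.040

Straddling triangles (8 of 12):
  (v1,v3,v0) [-+-] → (-0.87, -0.9626, 0.89)–(-0.87, -0.9626, -0.669308)  len=1.5593
  (v0,v3,v2) [-++] → (-0.87, -0.9626, -0.669308)–(-0.87, -0.9626, -0.89)  len=0.2207
  (v2,v4,v0) [+--] → (0.654267, -0.9626, -0.89)–(-0.87, -0.9626, -0.89)  len=1.5243
  (v1,v7,v3) [-++] → (-0.654267, -0.9626, 0.89)–(-0.87, -0.9626, 0.89)  len=0.2157
  (v5,v7,v1) [-+-] → (0.87, -0.9626, 0.89)–(-0.654267, -0.9626, 0.89)  len=1.5243
  (v6,v4,v2) [+-+] → (0.87, -0.9626, -0.89)–(0.654267, -0.9626, -0.89)  len=0.2157
  (v6,v5,v4) [+--] → (0.87, -0.9626, 0.669308)–(0.87, -0.9626, -0.89)  len=1.5593
  (v7,v5,v6) [+-+] → (0.87, -0.9626, 0.89)–(0.87, -0.9626, 0.669308)  len=0.2207

Chained into 1 loop(s):
  loop 1: 8 segments, perimeter = 7.0400
Total perimeter = 7.040


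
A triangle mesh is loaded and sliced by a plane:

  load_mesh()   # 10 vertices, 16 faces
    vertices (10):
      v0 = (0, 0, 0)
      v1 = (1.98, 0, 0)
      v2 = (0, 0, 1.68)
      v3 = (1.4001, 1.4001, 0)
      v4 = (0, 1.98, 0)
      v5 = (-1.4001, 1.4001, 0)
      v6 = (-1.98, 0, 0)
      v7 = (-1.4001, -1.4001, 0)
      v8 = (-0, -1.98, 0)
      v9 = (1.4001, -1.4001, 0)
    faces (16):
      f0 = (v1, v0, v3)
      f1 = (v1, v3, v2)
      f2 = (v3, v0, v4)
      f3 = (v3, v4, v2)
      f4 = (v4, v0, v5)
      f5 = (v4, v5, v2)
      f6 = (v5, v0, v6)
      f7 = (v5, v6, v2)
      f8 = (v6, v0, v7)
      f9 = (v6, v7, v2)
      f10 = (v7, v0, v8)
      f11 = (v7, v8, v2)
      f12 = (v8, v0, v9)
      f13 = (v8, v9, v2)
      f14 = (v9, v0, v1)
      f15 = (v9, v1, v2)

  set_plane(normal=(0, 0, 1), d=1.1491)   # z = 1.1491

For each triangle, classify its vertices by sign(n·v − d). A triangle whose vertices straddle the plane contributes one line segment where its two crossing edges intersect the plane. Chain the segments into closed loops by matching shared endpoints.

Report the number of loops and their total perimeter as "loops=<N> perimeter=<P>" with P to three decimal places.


loops=1 perimeter=3.831

Straddling triangles (8 of 16):
  (v1,v3,v2) [--+] → (0.442448, 0.442448, 1.1491)–(0.625704, 0, 1.1491)  len=0.4789
  (v3,v4,v2) [--+] → (0, 0.625704, 1.1491)–(0.442448, 0.442448, 1.1491)  len=0.4789
  (v4,v5,v2) [--+] → (-0.442448, 0.442448, 1.1491)–(0, 0.625704, 1.1491)  len=0.4789
  (v5,v6,v2) [--+] → (-0.625704, 0, 1.1491)–(-0.442448, 0.442448, 1.1491)  len=0.4789
  (v6,v7,v2) [--+] → (-0.442448, -0.442448, 1.1491)–(-0.625704, 0, 1.1491)  len=0.4789
  (v7,v8,v2) [--+] → (0, -0.625704, 1.1491)–(-0.442448, -0.442448, 1.1491)  len=0.4789
  (v8,v9,v2) [--+] → (0.442448, -0.442448, 1.1491)–(0, -0.625704, 1.1491)  len=0.4789
  (v9,v1,v2) [--+] → (0.625704, 0, 1.1491)–(0.442448, -0.442448, 1.1491)  len=0.4789

Chained into 1 loop(s):
  loop 1: 8 segments, perimeter = 3.8312
Total perimeter = 3.831


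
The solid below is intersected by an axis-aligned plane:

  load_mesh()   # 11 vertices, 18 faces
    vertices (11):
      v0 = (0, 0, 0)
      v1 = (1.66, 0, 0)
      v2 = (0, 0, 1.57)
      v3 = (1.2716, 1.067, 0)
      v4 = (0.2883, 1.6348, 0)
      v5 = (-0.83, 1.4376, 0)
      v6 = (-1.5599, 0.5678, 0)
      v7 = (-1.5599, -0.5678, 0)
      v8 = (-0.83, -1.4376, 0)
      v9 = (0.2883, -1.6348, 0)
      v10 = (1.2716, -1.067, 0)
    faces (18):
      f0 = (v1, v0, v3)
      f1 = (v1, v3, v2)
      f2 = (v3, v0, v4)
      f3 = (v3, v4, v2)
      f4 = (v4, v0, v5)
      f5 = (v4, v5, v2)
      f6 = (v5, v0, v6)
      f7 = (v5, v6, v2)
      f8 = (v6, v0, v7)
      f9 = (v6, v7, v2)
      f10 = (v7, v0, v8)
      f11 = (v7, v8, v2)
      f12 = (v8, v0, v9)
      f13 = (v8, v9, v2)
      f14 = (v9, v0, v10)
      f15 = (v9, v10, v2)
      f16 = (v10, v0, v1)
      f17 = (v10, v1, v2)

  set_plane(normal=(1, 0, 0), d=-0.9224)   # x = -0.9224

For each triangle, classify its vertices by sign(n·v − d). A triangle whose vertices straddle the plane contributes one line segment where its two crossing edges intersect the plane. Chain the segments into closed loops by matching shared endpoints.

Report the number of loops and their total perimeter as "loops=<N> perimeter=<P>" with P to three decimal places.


Straddling triangles (6 of 18):
  (v5,v0,v6) [++-] → (-0.9224, 0.335751, 0)–(-0.9224, 1.32749, 0)  len=0.9917
  (v5,v6,v2) [+-+] → (-0.9224, 1.32749, 0)–(-0.9224, 0.335751, 0.641628)  len=1.1812
  (v6,v0,v7) [-+-] → (-0.9224, 0.335751, 0)–(-0.9224, -0.335751, 0)  len=0.6715
  (v6,v7,v2) [--+] → (-0.9224, -0.335751, 0.641628)–(-0.9224, 0.335751, 0.641628)  len=0.6715
  (v7,v0,v8) [-++] → (-0.9224, -0.335751, 0)–(-0.9224, -1.32749, 0)  len=0.9917
  (v7,v8,v2) [-++] → (-0.9224, -1.32749, 0)–(-0.9224, -0.335751, 0.641628)  len=1.1812

Chained into 1 loop(s):
  loop 1: 6 segments, perimeter = 5.6889
Total perimeter = 5.689

loops=1 perimeter=5.689


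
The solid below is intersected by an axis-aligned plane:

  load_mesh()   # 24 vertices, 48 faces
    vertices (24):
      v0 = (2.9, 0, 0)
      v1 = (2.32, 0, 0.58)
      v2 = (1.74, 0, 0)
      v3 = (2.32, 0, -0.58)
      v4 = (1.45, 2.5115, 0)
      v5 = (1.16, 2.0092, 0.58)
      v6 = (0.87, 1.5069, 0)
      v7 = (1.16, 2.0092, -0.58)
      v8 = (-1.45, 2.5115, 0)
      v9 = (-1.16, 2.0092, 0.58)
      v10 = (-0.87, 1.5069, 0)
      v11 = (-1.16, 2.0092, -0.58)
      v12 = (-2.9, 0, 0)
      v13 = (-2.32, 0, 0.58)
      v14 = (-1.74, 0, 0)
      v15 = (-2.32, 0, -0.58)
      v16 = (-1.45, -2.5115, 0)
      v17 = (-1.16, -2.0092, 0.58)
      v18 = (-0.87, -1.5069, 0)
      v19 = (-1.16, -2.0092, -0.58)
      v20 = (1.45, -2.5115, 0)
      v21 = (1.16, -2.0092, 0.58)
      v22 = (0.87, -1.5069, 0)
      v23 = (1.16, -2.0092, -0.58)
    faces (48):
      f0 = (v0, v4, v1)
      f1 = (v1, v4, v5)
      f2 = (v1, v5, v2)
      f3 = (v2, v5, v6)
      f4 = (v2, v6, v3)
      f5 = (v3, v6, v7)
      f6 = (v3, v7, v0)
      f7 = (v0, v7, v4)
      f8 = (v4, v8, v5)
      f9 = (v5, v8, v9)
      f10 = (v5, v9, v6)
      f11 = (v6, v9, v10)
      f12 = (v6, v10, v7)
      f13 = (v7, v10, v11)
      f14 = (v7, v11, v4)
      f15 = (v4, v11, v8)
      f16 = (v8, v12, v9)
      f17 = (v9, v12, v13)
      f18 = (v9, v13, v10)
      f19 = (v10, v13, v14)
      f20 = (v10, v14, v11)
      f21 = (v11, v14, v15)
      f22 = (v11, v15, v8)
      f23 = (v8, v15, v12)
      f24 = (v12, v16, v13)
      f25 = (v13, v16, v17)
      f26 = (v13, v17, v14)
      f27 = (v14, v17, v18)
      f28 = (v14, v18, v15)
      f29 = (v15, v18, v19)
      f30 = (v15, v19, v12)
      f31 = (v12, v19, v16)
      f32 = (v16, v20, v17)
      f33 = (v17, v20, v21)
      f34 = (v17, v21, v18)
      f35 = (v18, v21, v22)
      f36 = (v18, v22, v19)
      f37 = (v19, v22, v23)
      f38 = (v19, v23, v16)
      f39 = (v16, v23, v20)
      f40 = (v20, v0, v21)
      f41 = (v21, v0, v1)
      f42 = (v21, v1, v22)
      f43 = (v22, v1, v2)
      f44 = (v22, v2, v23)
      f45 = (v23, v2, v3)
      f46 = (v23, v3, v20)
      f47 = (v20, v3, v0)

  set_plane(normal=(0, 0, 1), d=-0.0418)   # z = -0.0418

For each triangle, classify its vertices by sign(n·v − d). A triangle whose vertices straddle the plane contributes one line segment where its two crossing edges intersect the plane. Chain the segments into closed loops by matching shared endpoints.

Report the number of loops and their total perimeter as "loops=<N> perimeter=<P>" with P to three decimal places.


Straddling triangles (24 of 48):
  (v2,v6,v3) [++-] → (0.9745, 1.3983, -0.0418)–(1.7818, 0, -0.0418)  len=1.6146
  (v3,v6,v7) [-+-] → (0.9745, 1.3983, -0.0418)–(0.8909, 1.5431, -0.0418)  len=0.1672
  (v3,v7,v0) [--+] → (2.7746, 0.144801, -0.0418)–(2.8582, 0, -0.0418)  len=0.1672
  (v0,v7,v4) [+-+] → (2.7746, 0.144801, -0.0418)–(1.4291, 2.4753, -0.0418)  len=2.6910
  (v6,v10,v7) [++-] → (-0.7237, 1.5431, -0.0418)–(0.8909, 1.5431, -0.0418)  len=1.6146
  (v7,v10,v11) [-+-] → (-0.7237, 1.5431, -0.0418)–(-0.8909, 1.5431, -0.0418)  len=0.1672
  (v7,v11,v4) [--+] → (1.2619, 2.4753, -0.0418)–(1.4291, 2.4753, -0.0418)  len=0.1672
  (v4,v11,v8) [+-+] → (1.2619, 2.4753, -0.0418)–(-1.4291, 2.4753, -0.0418)  len=2.6910
  (v10,v14,v11) [++-] → (-1.6982, 0.144801, -0.0418)–(-0.8909, 1.5431, -0.0418)  len=1.6146
  (v11,v14,v15) [-+-] → (-1.6982, 0.144801, -0.0418)–(-1.7818, 0, -0.0418)  len=0.1672
  (v11,v15,v8) [--+] → (-1.5127, 2.3305, -0.0418)–(-1.4291, 2.4753, -0.0418)  len=0.1672
  (v8,v15,v12) [+-+] → (-1.5127, 2.3305, -0.0418)–(-2.8582, 0, -0.0418)  len=2.6910
  (v14,v18,v15) [++-] → (-0.9745, -1.3983, -0.0418)–(-1.7818, 0, -0.0418)  len=1.6146
  (v15,v18,v19) [-+-] → (-0.9745, -1.3983, -0.0418)–(-0.8909, -1.5431, -0.0418)  len=0.1672
  (v15,v19,v12) [--+] → (-2.7746, -0.144801, -0.0418)–(-2.8582, 0, -0.0418)  len=0.1672
  (v12,v19,v16) [+-+] → (-2.7746, -0.144801, -0.0418)–(-1.4291, -2.4753, -0.0418)  len=2.6910
  (v18,v22,v19) [++-] → (0.7237, -1.5431, -0.0418)–(-0.8909, -1.5431, -0.0418)  len=1.6146
  (v19,v22,v23) [-+-] → (0.7237, -1.5431, -0.0418)–(0.8909, -1.5431, -0.0418)  len=0.1672
  (v19,v23,v16) [--+] → (-1.2619, -2.4753, -0.0418)–(-1.4291, -2.4753, -0.0418)  len=0.1672
  (v16,v23,v20) [+-+] → (-1.2619, -2.4753, -0.0418)–(1.4291, -2.4753, -0.0418)  len=2.6910
  (v22,v2,v23) [++-] → (1.6982, -0.144801, -0.0418)–(0.8909, -1.5431, -0.0418)  len=1.6146
  (v23,v2,v3) [-+-] → (1.6982, -0.144801, -0.0418)–(1.7818, 0, -0.0418)  len=0.1672
  (v23,v3,v20) [--+] → (1.5127, -2.3305, -0.0418)–(1.4291, -2.4753, -0.0418)  len=0.1672
  (v20,v3,v0) [+-+] → (1.5127, -2.3305, -0.0418)–(2.8582, 0, -0.0418)  len=2.6910

Chained into 2 loop(s):
  loop 1: 12 segments, perimeter = 10.6909
  loop 2: 12 segments, perimeter = 17.1493
Total perimeter = 27.840

loops=2 perimeter=27.840


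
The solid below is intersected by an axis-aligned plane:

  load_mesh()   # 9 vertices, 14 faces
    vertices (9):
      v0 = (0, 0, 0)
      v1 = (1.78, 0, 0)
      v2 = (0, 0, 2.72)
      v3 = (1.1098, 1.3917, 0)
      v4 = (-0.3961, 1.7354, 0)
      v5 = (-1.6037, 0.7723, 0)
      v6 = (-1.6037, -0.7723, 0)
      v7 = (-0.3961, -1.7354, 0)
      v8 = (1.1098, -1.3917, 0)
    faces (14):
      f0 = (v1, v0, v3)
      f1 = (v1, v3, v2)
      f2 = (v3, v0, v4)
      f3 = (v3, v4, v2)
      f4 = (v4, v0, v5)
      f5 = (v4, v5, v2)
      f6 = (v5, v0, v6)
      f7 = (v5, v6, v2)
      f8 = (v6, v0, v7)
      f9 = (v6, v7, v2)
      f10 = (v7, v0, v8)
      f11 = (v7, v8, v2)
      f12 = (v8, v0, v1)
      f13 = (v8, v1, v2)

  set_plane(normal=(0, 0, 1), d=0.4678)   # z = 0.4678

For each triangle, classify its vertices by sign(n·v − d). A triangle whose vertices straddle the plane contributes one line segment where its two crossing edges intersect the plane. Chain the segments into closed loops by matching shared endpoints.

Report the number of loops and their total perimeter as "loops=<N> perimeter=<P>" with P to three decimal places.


loops=1 perimeter=8.953

Straddling triangles (7 of 14):
  (v1,v3,v2) [--+] → (0.918931, 1.15235, 0.4678)–(1.47387, 0, 0.4678)  len=1.2790
  (v3,v4,v2) [--+] → (-0.327977, 1.43694, 0.4678)–(0.918931, 1.15235, 0.4678)  len=1.2790
  (v4,v5,v2) [--+] → (-1.32789, 0.639476, 0.4678)–(-0.327977, 1.43694, 0.4678)  len=1.2790
  (v5,v6,v2) [--+] → (-1.32789, -0.639476, 0.4678)–(-1.32789, 0.639476, 0.4678)  len=1.2790
  (v6,v7,v2) [--+] → (-0.327977, -1.43694, 0.4678)–(-1.32789, -0.639476, 0.4678)  len=1.2790
  (v7,v8,v2) [--+] → (0.918931, -1.15235, 0.4678)–(-0.327977, -1.43694, 0.4678)  len=1.2790
  (v8,v1,v2) [--+] → (1.47387, 0, 0.4678)–(0.918931, -1.15235, 0.4678)  len=1.2790

Chained into 1 loop(s):
  loop 1: 7 segments, perimeter = 8.9529
Total perimeter = 8.953


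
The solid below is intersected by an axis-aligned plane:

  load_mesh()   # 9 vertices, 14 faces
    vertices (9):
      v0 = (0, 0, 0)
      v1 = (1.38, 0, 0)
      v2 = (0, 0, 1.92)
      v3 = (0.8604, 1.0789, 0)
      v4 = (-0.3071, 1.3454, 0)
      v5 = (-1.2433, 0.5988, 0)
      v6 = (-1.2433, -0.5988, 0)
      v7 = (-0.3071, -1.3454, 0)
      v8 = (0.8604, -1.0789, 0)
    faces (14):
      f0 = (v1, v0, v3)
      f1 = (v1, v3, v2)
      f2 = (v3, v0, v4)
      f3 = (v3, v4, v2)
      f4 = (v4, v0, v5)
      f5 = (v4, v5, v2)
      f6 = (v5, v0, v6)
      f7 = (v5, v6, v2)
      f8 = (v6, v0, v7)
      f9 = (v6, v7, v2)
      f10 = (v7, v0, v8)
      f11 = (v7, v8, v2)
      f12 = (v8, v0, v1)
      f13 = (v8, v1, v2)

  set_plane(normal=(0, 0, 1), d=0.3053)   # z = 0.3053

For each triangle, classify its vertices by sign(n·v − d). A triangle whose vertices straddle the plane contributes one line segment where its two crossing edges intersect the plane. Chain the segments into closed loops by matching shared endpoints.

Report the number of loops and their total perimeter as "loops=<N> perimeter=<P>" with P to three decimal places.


Straddling triangles (7 of 14):
  (v1,v3,v2) [--+] → (0.723587, 0.907344, 0.3053)–(1.16057, 0, 0.3053)  len=1.0071
  (v3,v4,v2) [--+] → (-0.258268, 1.13147, 0.3053)–(0.723587, 0.907344, 0.3053)  len=1.0071
  (v4,v5,v2) [--+] → (-1.0456, 0.503585, 0.3053)–(-0.258268, 1.13147, 0.3053)  len=1.0070
  (v5,v6,v2) [--+] → (-1.0456, -0.503585, 0.3053)–(-1.0456, 0.503585, 0.3053)  len=1.0072
  (v6,v7,v2) [--+] → (-0.258268, -1.13147, 0.3053)–(-1.0456, -0.503585, 0.3053)  len=1.0070
  (v7,v8,v2) [--+] → (0.723587, -0.907344, 0.3053)–(-0.258268, -1.13147, 0.3053)  len=1.0071
  (v8,v1,v2) [--+] → (1.16057, 0, 0.3053)–(0.723587, -0.907344, 0.3053)  len=1.0071

Chained into 1 loop(s):
  loop 1: 7 segments, perimeter = 7.0496
Total perimeter = 7.050

loops=1 perimeter=7.050


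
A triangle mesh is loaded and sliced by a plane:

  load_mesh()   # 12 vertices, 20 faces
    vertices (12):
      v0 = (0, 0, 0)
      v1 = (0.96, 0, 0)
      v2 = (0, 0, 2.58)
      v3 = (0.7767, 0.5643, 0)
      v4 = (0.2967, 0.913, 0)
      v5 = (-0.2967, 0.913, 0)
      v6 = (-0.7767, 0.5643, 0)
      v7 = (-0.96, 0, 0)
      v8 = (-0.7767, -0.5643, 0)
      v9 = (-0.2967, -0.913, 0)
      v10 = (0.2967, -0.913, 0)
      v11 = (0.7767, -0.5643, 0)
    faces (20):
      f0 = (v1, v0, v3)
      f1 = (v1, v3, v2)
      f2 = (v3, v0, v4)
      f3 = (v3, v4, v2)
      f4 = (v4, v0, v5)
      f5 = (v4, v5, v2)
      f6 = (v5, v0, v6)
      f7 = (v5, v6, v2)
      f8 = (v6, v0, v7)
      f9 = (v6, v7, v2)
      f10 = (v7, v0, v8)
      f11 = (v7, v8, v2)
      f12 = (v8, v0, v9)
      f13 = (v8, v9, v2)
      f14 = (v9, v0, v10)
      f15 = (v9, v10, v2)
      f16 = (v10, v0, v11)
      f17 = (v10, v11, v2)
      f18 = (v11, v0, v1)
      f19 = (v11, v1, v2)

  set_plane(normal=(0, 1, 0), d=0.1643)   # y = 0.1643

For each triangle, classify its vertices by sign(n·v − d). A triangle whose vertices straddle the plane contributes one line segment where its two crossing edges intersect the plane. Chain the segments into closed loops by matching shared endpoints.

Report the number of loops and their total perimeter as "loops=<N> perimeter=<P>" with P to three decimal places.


loops=1 perimeter=6.492

Straddling triangles (10 of 20):
  (v1,v0,v3) [--+] → (0.226142, 0.1643, 0)–(0.906631, 0.1643, 0)  len=0.6805
  (v1,v3,v2) [-+-] → (0.906631, 0.1643, 0)–(0.226142, 0.1643, 1.82881)  len=1.9513
  (v3,v0,v4) [+-+] → (0.226142, 0.1643, 0)–(0.053393, 0.1643, 0)  len=0.1727
  (v3,v4,v2) [++-] → (0.053393, 0.1643, 2.11571)–(0.226142, 0.1643, 1.82881)  len=0.3349
  (v4,v0,v5) [+-+] → (0.053393, 0.1643, 0)–(-0.053393, 0.1643, 0)  len=0.1068
  (v4,v5,v2) [++-] → (-0.053393, 0.1643, 2.11571)–(0.053393, 0.1643, 2.11571)  len=0.1068
  (v5,v0,v6) [+-+] → (-0.053393, 0.1643, 0)–(-0.226142, 0.1643, 0)  len=0.1727
  (v5,v6,v2) [++-] → (-0.226142, 0.1643, 1.82881)–(-0.053393, 0.1643, 2.11571)  len=0.3349
  (v6,v0,v7) [+--] → (-0.226142, 0.1643, 0)–(-0.906631, 0.1643, 0)  len=0.6805
  (v6,v7,v2) [+--] → (-0.906631, 0.1643, 0)–(-0.226142, 0.1643, 1.82881)  len=1.9513

Chained into 1 loop(s):
  loop 1: 10 segments, perimeter = 6.4925
Total perimeter = 6.492


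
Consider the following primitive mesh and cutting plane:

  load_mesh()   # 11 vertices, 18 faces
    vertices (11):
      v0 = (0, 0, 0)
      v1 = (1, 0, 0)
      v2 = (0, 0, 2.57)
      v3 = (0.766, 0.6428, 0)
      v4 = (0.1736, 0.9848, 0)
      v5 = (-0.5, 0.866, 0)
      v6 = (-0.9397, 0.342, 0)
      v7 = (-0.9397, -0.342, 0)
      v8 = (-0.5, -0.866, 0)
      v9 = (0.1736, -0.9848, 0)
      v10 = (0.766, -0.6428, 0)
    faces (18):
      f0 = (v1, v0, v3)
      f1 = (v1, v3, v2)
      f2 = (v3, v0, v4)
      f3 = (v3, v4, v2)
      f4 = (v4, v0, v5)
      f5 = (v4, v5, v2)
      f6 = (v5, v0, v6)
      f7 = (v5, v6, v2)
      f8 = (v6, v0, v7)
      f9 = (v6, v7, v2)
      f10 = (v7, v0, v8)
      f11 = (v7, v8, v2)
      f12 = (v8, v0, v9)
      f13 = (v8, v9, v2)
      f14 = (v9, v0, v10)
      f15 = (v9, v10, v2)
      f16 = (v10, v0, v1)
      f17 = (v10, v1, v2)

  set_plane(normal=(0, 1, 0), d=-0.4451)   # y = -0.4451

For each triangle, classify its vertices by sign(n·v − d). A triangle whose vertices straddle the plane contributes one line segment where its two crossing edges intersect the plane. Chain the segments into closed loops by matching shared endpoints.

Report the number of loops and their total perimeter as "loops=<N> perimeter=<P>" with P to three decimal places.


loops=1 perimeter=5.060

Straddling triangles (8 of 18):
  (v7,v0,v8) [++-] → (-0.256986, -0.4451, 0)–(-0.853187, -0.4451, 0)  len=0.5962
  (v7,v8,v2) [+-+] → (-0.853187, -0.4451, 0)–(-0.256986, -0.4451, 1.24909)  len=1.3841
  (v8,v0,v9) [-+-] → (-0.256986, -0.4451, 0)–(0.078462, -0.4451, 0)  len=0.3354
  (v8,v9,v2) [--+] → (0.078462, -0.4451, 1.40844)–(-0.256986, -0.4451, 1.24909)  len=0.3714
  (v9,v0,v10) [-+-] → (0.078462, -0.4451, 0)–(0.530409, -0.4451, 0)  len=0.4519
  (v9,v10,v2) [--+] → (0.530409, -0.4451, 0.790431)–(0.078462, -0.4451, 1.40844)  len=0.7656
  (v10,v0,v1) [-++] → (0.530409, -0.4451, 0)–(0.837969, -0.4451, 0)  len=0.3076
  (v10,v1,v2) [-++] → (0.837969, -0.4451, 0)–(0.530409, -0.4451, 0.790431)  len=0.8482

Chained into 1 loop(s):
  loop 1: 8 segments, perimeter = 5.0604
Total perimeter = 5.060
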